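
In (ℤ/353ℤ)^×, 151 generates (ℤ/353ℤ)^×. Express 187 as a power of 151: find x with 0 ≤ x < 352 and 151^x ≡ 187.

64

Baby-step giant-step with m = ceil(sqrt(352)) = 19.
Baby table (151^j mod 353 for j=0..18):
  0:1  1:151  2:209  3:142  4:262  5:26  6:43  7:139
  8:162  9:105  10:323  11:59  12:84  13:329  14:259  15:279
  16:122  17:66  18:82
Giant step factor: 151^(-19) ≡ 170 (mod 353).
Scan 187·170^i mod 353 for i = 0, 1, …:
  i=0: 187   i=1: 20   i=2: 223   i=3: 139
Match at i=3, j=7: x = 3·19 + 7 = 64.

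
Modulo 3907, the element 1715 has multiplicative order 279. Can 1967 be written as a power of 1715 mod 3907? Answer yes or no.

yes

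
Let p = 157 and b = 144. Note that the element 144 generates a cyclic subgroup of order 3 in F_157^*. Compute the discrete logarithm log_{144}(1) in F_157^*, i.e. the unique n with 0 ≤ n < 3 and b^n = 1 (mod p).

0

Successive powers of 144 modulo 157:
  144^0=1
So 144^0 ≡ 1 (mod 157), giving n = 0.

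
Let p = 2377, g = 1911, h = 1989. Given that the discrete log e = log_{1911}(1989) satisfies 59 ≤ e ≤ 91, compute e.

84

Compute 1911^59 mod 2377 = 805, then multiply by 1911 repeatedly:
  1911^59=805  1911^60=436  1911^61=1246  1911^62=1729  1911^63=89
  1911^64=1312  1911^65=1874  1911^66=1452  1911^67=813  1911^68=1462
  1911^69=907  1911^70=444  1911^71=2272  1911^72=1390  1911^73=1181
  1911^74=1118  1911^75=1952  1911^76=759  1911^77=479  1911^78=224
  1911^79=204  1911^80=16  1911^81=2052  1911^82=1699  1911^83=2184
  1911^84=1989
Found 1989 at exponent 84.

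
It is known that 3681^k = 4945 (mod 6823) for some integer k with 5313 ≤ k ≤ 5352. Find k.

5347

Compute 3681^5313 mod 6823 = 4118, then multiply by 3681 repeatedly:
  3681^5313=4118  3681^5314=4475  3681^5315=1753  3681^5316=5058  3681^5317=5354
  3681^5318=3250  3681^5319=2531  3681^5320=3216  3681^5321=191  3681^5322=302
  3681^5323=6336  3681^5324=1802  3681^5325=1206  3681^5326=4336  3681^5327=1819
  3681^5328=2376  3681^5329=5793  3681^5330=2158  3681^5331=1626  3681^5332=1535
  3681^5333=891  3681^5334=4731  3681^5335=2515  3681^5336=5727  3681^5337=4840
  3681^5338=1187  3681^5339=2627  3681^5340=1796  3681^5341=6412  3681^5342=1815
  3681^5343=1298  3681^5344=1838  3681^5345=4085  3681^5346=5816  3681^5347=4945
Found 4945 at exponent 5347.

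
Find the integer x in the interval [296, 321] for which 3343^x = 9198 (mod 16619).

Compute 3343^296 mod 16619 = 11998, then multiply by 3343 repeatedly:
  3343^296=11998  3343^297=7667  3343^298=4283  3343^299=9110  3343^300=8722
  3343^301=7920  3343^302=2493  3343^303=7980  3343^304=3645  3343^305=3508
  3343^306=10849  3343^307=5549  3343^308=3503  3343^309=10753  3343^310=382
  3343^311=13982  3343^312=9198
Found 9198 at exponent 312.

312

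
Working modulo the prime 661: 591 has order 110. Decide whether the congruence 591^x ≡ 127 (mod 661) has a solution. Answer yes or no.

no

127 ∈ ⟨591⟩ iff 127^110 ≡ 1 (mod 661), since |⟨591⟩| = 110.
127^110 mod 661 = 296.
Since 296 ≠ 1, 127 does not lie in the subgroup.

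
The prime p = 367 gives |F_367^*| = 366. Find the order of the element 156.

122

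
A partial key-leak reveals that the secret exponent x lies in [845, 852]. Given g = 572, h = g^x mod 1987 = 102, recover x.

846

Compute 572^845 mod 1987 = 1216, then multiply by 572 repeatedly:
  572^845=1216  572^846=102
Found 102 at exponent 846.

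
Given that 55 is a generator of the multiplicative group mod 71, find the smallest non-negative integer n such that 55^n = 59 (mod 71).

Baby-step giant-step with m = ceil(sqrt(70)) = 9.
Baby table (55^j mod 71 for j=0..8):
  0:1  1:55  2:43  3:22  4:3  5:23  6:58  7:66
  8:9
Giant step factor: 55^(-9) ≡ 35 (mod 71).
Scan 59·35^i mod 71 for i = 0, 1, …:
  i=0: 59   i=1: 6   i=2: 68   i=3: 37
  i=4: 17   i=5: 27   i=6: 22
Match at i=6, j=3: n = 6·9 + 3 = 57.

57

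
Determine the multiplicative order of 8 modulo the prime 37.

12

The order of 8 must divide p − 1 = 36 = 2^2 · 3^2.
Divisors: 1, 2, 3, 4, 6, 9, 12, 18, 36.
Check each in increasing order: 8^1 ≡ 8;  8^2 ≡ 27;  8^3 ≡ 31;  8^4 ≡ 26;  8^6 ≡ 36;  8^9 ≡ 6;  8^12 ≡ 1.
Smallest exponent giving 1 is 12.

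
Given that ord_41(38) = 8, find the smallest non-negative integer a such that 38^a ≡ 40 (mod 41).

Successive powers of 38 modulo 41:
  38^0=1  38^1=38  38^2=9  38^3=14  38^4=40
So 38^4 ≡ 40 (mod 41), giving a = 4.

4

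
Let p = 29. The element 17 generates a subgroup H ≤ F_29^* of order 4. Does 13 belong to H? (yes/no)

no

⟨17⟩ has order 4; its elements mod 29 are {1, 12, 17, 28}.
13 is not in this set.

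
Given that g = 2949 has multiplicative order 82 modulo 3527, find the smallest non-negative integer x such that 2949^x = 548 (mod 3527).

27

Baby-step giant-step with m = ceil(sqrt(82)) = 10.
Baby table (2949^j mod 3527 for j=0..9):
  0:1  1:2949  2:2546  3:2698  4:3017  5:2039  6:3003  7:3077
  8:2629  9:575
Giant step factor: 2949^(-10) ≡ 847 (mod 3527).
Scan 548·847^i mod 3527 for i = 0, 1, …:
  i=0: 548   i=1: 2119   i=2: 3077
Match at i=2, j=7: x = 2·10 + 7 = 27.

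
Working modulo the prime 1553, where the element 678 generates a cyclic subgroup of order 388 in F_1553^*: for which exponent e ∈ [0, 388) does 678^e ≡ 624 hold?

Baby-step giant-step with m = ceil(sqrt(388)) = 20.
Baby table (678^j mod 1553 for j=0..19):
  0:1  1:678  2:1549  3:394  4:16  5:1530  6:1489  7:92
  8:256  9:1185  10:529  11:1472  12:990  13:324  14:699  15:257
  16:310  17:525  18:313  19:1006
Giant step factor: 678^(-20) ≡ 1197 (mod 1553).
Scan 624·1197^i mod 1553 for i = 0, 1, …:
  i=0: 624   i=1: 1488   i=2: 1398   i=3: 825
  i=4: 1370   i=5: 1475   i=6: 1367   i=7: 990
Match at i=7, j=12: e = 7·20 + 12 = 152.

152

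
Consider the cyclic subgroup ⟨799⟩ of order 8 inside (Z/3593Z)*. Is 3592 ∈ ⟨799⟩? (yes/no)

yes

3592 ∈ ⟨799⟩ iff 3592^8 ≡ 1 (mod 3593), since |⟨799⟩| = 8.
3592^8 mod 3593 = 1.
Since 1 = 1, 3592 lies in the subgroup.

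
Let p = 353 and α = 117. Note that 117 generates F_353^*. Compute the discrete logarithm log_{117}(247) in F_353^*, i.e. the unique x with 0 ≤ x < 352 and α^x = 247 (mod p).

Baby-step giant-step with m = ceil(sqrt(352)) = 19.
Baby table (117^j mod 353 for j=0..18):
  0:1  1:117  2:275  3:52  4:83  5:180  6:233  7:80
  8:182  9:114  10:277  11:286  12:280  13:284  14:46  15:87
  16:295  17:274  18:288
Giant step factor: 117^(-19) ≡ 296 (mod 353).
Scan 247·296^i mod 353 for i = 0, 1, …:
  i=0: 247   i=1: 41   i=2: 134   i=3: 128
  i=4: 117
Match at i=4, j=1: x = 4·19 + 1 = 77.

77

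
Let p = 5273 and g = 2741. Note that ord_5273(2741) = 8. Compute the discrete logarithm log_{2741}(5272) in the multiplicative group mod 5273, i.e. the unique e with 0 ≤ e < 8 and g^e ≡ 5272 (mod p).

Successive powers of 2741 modulo 5273:
  2741^0=1  2741^1=2741  2741^2=4329  2741^3=1539  2741^4=5272
So 2741^4 ≡ 5272 (mod 5273), giving e = 4.

4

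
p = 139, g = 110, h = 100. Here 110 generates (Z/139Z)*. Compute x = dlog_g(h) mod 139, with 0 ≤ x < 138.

18

Successive powers of 110 modulo 139:
  110^0=1  110^1=110  110^2=7  110^3=75  110^4=49  110^5=108
  110^6=65  110^7=61  110^8=38  110^9=10  110^10=127  110^11=70
  110^12=55  110^13=73  110^14=107  110^15=94  110^16=54  110^17=102
  110^18=100
So 110^18 ≡ 100 (mod 139), giving x = 18.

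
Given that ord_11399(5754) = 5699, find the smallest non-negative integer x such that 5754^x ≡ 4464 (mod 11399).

Baby-step giant-step with m = ceil(sqrt(5699)) = 76.
Baby table (5754^j mod 11399 for j=0..75):
  0:1  1:5754  2:5820  3:9417  4:5971  5:548  6:7068  7:9039
  8:8168  9:595  10:3930  11:9003  12:6206  13:7656  14:6888  15:10628
  16:9276  17:3986  18:656  19:1555  20:10654  21:10693  22:7119  23:6119
  24:8614  25:2104  26:678  27:2754  28:1906  29:1286  30:1693  31:6776
  32:4524  33:7179  34:9389  35:4445  36:8573  37:5569  38:1437  39:4223
  40:7873  41:1616  42:8279  43:945  44:207  45:5582  46:7845  47:90
  48:4905  49:10845  50:4004  51:1637  52:3724  53:9175  54:4181  55:5584
  56:7954  57:331  58:941  59:11388  60:5100  61:4374  62:10403  63:2713
  64:5371  65:2045  66:3162  67:1344  68:4854  69:2366  70:3558  71:128
  72:6976  73:4025  74:8481  75:555
Giant step factor: 5754^(-76) ≡ 2612 (mod 11399).
Scan 4464·2612^i mod 11399 for i = 0, 1, …:
  i=0: 4464   i=1: 10190   i=2: 11014   i=3: 8891
  i=4: 3529   i=5: 7356   i=6: 6557   i=7: 5586
  i=8: 11311   i=9: 9523     …   i=51: 5693
  i=52: 5820
Match at i=52, j=2: x = 52·76 + 2 = 3954.

3954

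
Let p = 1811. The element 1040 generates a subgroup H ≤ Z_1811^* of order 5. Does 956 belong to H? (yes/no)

yes

⟨1040⟩ has order 5; its elements mod 1811 are {1, 433, 956, 1040, 1192}.
956 is in this set.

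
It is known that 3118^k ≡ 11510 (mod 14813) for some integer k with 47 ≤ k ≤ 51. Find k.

49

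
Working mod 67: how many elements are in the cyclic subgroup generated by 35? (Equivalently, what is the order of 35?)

33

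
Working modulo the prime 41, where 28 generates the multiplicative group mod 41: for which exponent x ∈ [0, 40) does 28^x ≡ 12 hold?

17

Successive powers of 28 modulo 41:
  28^0=1  28^1=28  28^2=5  28^3=17  28^4=25  28^5=3
  28^6=2  28^7=15  28^8=10  28^9=34  28^10=9  28^11=6
  28^12=4  28^13=30  28^14=20  28^15=27  28^16=18  28^17=12
So 28^17 ≡ 12 (mod 41), giving x = 17.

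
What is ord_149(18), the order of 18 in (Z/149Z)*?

The order of 18 must divide p − 1 = 148 = 2^2 · 37.
Divisors: 1, 2, 4, 37, 74, 148.
Check each in increasing order: 18^1 ≡ 18;  18^2 ≡ 26;  18^4 ≡ 80;  18^37 ≡ 44;  18^74 ≡ 148;  18^148 ≡ 1.
Smallest exponent giving 1 is 148.

148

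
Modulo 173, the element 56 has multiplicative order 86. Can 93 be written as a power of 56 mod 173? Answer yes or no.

no

93 ∈ ⟨56⟩ iff 93^86 ≡ 1 (mod 173), since |⟨56⟩| = 86.
93^86 mod 173 = 172.
Since 172 ≠ 1, 93 does not lie in the subgroup.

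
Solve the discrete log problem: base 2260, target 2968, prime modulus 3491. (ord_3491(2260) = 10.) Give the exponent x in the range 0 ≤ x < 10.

Successive powers of 2260 modulo 3491:
  2260^0=1  2260^1=2260  2260^2=267  2260^3=2968
So 2260^3 ≡ 2968 (mod 3491), giving x = 3.

3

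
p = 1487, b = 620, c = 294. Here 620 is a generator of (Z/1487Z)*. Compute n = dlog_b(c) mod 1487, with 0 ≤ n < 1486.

Baby-step giant-step with m = ceil(sqrt(1486)) = 39.
Baby table (620^j mod 1487 for j=0..38):
  0:1  1:620  2:754  3:562  4:482  5:1440  6:600  7:250
  8:352  9:1138  10:722  11:53  12:146  13:1300  14:46  15:267
  16:483  17:573  18:1354  19:812  20:834  21:1091  22:1322  23:303
  24:498  25:951  26:768  27:320  28:629  29:386  30:1400  31:1079
  32:1317  33:177  34:1189  35:1115  36:1332  37:555  38:603
Giant step factor: 620^(-39) ≡ 907 (mod 1487).
Scan 294·907^i mod 1487 for i = 0, 1, …:
  i=0: 294   i=1: 485   i=2: 1230   i=3: 360
  i=4: 867   i=5: 1233   i=6: 107   i=7: 394
  i=8: 478   i=9: 829     …   i=22: 681
  i=23: 562
Match at i=23, j=3: n = 23·39 + 3 = 900.

900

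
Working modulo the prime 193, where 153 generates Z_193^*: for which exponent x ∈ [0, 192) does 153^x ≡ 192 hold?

96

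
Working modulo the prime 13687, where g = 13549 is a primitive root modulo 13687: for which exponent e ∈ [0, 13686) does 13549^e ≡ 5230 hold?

Baby-step giant-step with m = ceil(sqrt(13686)) = 117.
Baby table (13549^j mod 13687 for j=0..116):
  0:1  1:13549  2:5357  3:13519  4:9497  5:3366  6:850  7:5883
  8:9366  9:7757  10:10807  11:517  12:10776  13:4795  14:8953  15:10003
  16:1973  17:1466  18:2997  19:10711  20:78  21:2923  22:7236  23:583
  24:1668  25:2495  26:11552  27:7203  28:5137  29:2818  30:8039  31:12952
  32:5621  33:4461  34:297  35:75  36:3337  37:4852  38:1087  39:551
  40:6084  41:9002  42:3241  43:4413  44:6921  45:2992  46:11401  47:667
  48:3763  49:812  50:11127  51:11105  52:454  53:5783  54:9479  55:5850
  56:233  57:8907  58:2664  59:1917  60:9194  61:4119  62:6432  63:2039
  64:6045  65:697  66:13310  67:10965  68:6087  69:8588  70:5625  71:3909
  72:8038  73:13090  74:264  75:4629  76:4487  77:10396  78:2487  79:12656
  80:5408  81:6481  82:8964  83:8485  84:6152  85:13305  86:11655  87:6676
  88:9428  89:12888  90:766  91:3788  92:11049  93:8182  94:6905  95:5200
  96:7811  97:3355  98:2368  99:1704  100:11214  101:12786  102:1155  103:4854
  104:811  105:11265  106:5748  107:622  108:9973  109:6113  110:5000  111:8037
  112:13228  113:8594  114:4797  115:8677  116:7030
Giant step factor: 13549^(-117) ≡ 5535 (mod 13687).
Scan 5230·5535^i mod 13687 for i = 0, 1, …:
  i=0: 5230   i=1: 45   i=2: 2709   i=3: 7050
  i=4: 113   i=5: 9540   i=6: 13141   i=7: 2717
  i=8: 10269   i=9: 10491     …   i=79: 1604
  i=80: 8964
Match at i=80, j=82: e = 80·117 + 82 = 9442.

9442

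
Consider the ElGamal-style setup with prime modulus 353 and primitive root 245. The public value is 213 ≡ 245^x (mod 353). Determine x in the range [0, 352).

208

Baby-step giant-step with m = ceil(sqrt(352)) = 19.
Baby table (245^j mod 353 for j=0..18):
  0:1  1:245  2:15  3:145  4:225  5:57  6:198  7:149
  8:146  9:117  10:72  11:343  12:21  13:203  14:315  15:221
  16:136  17:138  18:275
Giant step factor: 245^(-19) ≡ 125 (mod 353).
Scan 213·125^i mod 353 for i = 0, 1, …:
  i=0: 213   i=1: 150   i=2: 41   i=3: 183
  i=4: 283   i=5: 75   i=6: 197   i=7: 268
  i=8: 318   i=9: 214   i=10: 275
Match at i=10, j=18: x = 10·19 + 18 = 208.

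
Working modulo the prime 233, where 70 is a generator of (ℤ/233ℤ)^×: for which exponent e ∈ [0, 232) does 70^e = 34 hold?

Baby-step giant-step with m = ceil(sqrt(232)) = 16.
Baby table (70^j mod 233 for j=0..15):
  0:1  1:70  2:7  3:24  4:49  5:168  6:110  7:11
  8:71  9:77  10:31  11:73  12:217  13:45  14:121  15:82
Giant step factor: 70^(-16) ≡ 74 (mod 233).
Scan 34·74^i mod 233 for i = 0, 1, …:
  i=0: 34   i=1: 186   i=2: 17   i=3: 93
  i=4: 125   i=5: 163   i=6: 179   i=7: 198
  i=8: 206   i=9: 99   i=10: 103   i=11: 166
  i=12: 168
Match at i=12, j=5: e = 12·16 + 5 = 197.

197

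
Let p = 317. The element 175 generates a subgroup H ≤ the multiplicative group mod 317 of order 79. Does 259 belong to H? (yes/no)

259 ∈ ⟨175⟩ iff 259^79 ≡ 1 (mod 317), since |⟨175⟩| = 79.
259^79 mod 317 = 1.
Since 1 = 1, 259 lies in the subgroup.

yes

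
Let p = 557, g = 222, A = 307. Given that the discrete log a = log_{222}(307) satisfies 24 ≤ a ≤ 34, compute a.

26

Compute 222^24 mod 557 = 236, then multiply by 222 repeatedly:
  222^24=236  222^25=34  222^26=307
Found 307 at exponent 26.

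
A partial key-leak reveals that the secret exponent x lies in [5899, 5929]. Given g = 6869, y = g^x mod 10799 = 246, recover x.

Compute 6869^5899 mod 10799 = 4151, then multiply by 6869 repeatedly:
  6869^5899=4151  6869^5900=3859  6869^5901=6725  6869^5902=6702  6869^5903=10700
  6869^5904=306  6869^5905=6908  6869^5906=246
Found 246 at exponent 5906.

5906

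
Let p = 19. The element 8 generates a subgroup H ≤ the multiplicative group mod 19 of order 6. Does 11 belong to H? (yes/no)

yes

⟨8⟩ has order 6; its elements mod 19 are {1, 7, 8, 11, 12, 18}.
11 is in this set.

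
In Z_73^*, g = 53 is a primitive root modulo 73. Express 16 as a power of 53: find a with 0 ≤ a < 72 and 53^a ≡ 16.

Baby-step giant-step with m = ceil(sqrt(72)) = 9.
Baby table (53^j mod 73 for j=0..8):
  0:1  1:53  2:35  3:30  4:57  5:28  6:24  7:31
  8:37
Giant step factor: 53^(-9) ≡ 51 (mod 73).
Scan 16·51^i mod 73 for i = 0, 1, …:
  i=0: 16   i=1: 13   i=2: 6   i=3: 14
  i=4: 57
Match at i=4, j=4: a = 4·9 + 4 = 40.

40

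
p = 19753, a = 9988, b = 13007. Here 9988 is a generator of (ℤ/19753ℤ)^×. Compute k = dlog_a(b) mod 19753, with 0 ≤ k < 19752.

Baby-step giant-step with m = ceil(sqrt(19752)) = 141.
Baby table (9988^j mod 19753 for j=0..140):
  0:1  1:9988  2:7494  3:5955  4:2257  5:4743  6:5390  7:8395
  8:17528  9:18578  10:17135  11:4388  12:15190  13:14680  14:17074  15:7463
  16:12375  17:6979  18:17668  19:14435  20:19386  21:8462  22:15122  23:7098
  24:1307  25:17336  26:16923  27:503  28:6702  29:16412  30:12662  31:9350
  32:15369  33:5009  34:15296  35:6746  36:1565  37:6597  38:14581  39:15912
  40:16171  41:15420  42:819  43:2430  44:14156  45:17907  46:11454  47:12929
  48:9491  49:1461  50:14754  51:5572  52:8935  53:18479  54:15973  55:13096
  56:18235  57:8520  58:1836  59:7184  60:10896  61:9971  62:15475  63:16828
  64:19540  65:5880  66:3771  67:15530  68:13084  69:16897  70:17357  71:9388
  72:19606  73:13239  74:4550  75:13500  76:4022  77:13887  78:17543  79:10374
  80:11027  81:14701  82:9539  83:6813  84:18912  85:14870  86:18506  87:9107
  88:17904  89:1243  90:10200  91:11379  92:14443  93:525  94:9155  95:3503
  96:5401  97:19498  98:1197  99:5071  100:2456  101:17055  102:15221  103:8260
  104:12352  105:14291  106:3330  107:15741  108:6981  109:17891  110:9670  111:11543
  112:12976  113:4855  114:17878  115:18097  116:12886  117:14573  118:15020  119:15478
  120:7286  121:2516  122:3992  123:10542  124:10006  125:9501  126:2576  127:10682
  128:5863  129:11752  130:6650  131:10614  132:18034  133:15738  134:16523  135:15162
  136:11558  137:4772  138:18500  139:8438  140:12446
Giant step factor: 9988^(-141) ≡ 18958 (mod 19753).
Scan 13007·18958^i mod 19753 for i = 0, 1, …:
  i=0: 13007   i=1: 10007   i=2: 4894   i=3: 611
  i=4: 8080   i=5: 15878   i=6: 18910   i=7: 18336
  i=8: 594   i=9: 1842     …   i=69: 726
  i=70: 15420
Match at i=70, j=41: k = 70·141 + 41 = 9911.

9911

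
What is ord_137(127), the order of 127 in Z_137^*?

8

The order of 127 must divide p − 1 = 136 = 2^3 · 17.
Divisors: 1, 2, 4, 8, 17, 34, 68, 136.
Check each in increasing order: 127^1 ≡ 127;  127^2 ≡ 100;  127^4 ≡ 136;  127^8 ≡ 1.
Smallest exponent giving 1 is 8.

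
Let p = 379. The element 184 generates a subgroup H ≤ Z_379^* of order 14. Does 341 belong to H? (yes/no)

no

341 ∈ ⟨184⟩ iff 341^14 ≡ 1 (mod 379), since |⟨184⟩| = 14.
341^14 mod 379 = 79.
Since 79 ≠ 1, 341 does not lie in the subgroup.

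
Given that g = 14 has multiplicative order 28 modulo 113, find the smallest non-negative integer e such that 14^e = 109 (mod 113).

4

Successive powers of 14 modulo 113:
  14^0=1  14^1=14  14^2=83  14^3=32  14^4=109
So 14^4 ≡ 109 (mod 113), giving e = 4.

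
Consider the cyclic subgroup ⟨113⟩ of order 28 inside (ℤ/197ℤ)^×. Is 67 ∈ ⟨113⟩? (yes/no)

no

67 ∈ ⟨113⟩ iff 67^28 ≡ 1 (mod 197), since |⟨113⟩| = 28.
67^28 mod 197 = 191.
Since 191 ≠ 1, 67 does not lie in the subgroup.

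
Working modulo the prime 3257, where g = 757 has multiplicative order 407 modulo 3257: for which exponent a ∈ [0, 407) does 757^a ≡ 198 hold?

Baby-step giant-step with m = ceil(sqrt(407)) = 21.
Baby table (757^j mod 3257 for j=0..20):
  0:1  1:757  2:3074  3:1520  4:919  5:1942  6:1187  7:2884
  8:998  9:3119  10:3015  11:2455  12:1945  13:201  14:2335  15:2301
  16:2619  17:2327  18:2759  19:826  20:3195
Giant step factor: 757^(-21) ≡ 412 (mod 3257).
Scan 198·412^i mod 3257 for i = 0, 1, …:
  i=0: 198   i=1: 151   i=2: 329   i=3: 2011
  i=4: 1254   i=5: 2042   i=6: 998
Match at i=6, j=8: a = 6·21 + 8 = 134.

134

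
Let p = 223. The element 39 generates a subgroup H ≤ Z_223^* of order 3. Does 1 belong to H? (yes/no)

yes

1 ∈ ⟨39⟩ iff 1^3 ≡ 1 (mod 223), since |⟨39⟩| = 3.
1^3 mod 223 = 1.
Since 1 = 1, 1 lies in the subgroup.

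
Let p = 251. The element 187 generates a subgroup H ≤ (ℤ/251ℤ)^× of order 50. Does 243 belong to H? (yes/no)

yes

243 ∈ ⟨187⟩ iff 243^50 ≡ 1 (mod 251), since |⟨187⟩| = 50.
243^50 mod 251 = 1.
Since 1 = 1, 243 lies in the subgroup.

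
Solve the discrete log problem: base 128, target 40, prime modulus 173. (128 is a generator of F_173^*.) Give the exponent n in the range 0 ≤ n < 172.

Successive powers of 128 modulo 173:
  128^0=1  128^1=128  128^2=122  128^3=46  128^4=6  128^5=76
  128^6=40
So 128^6 ≡ 40 (mod 173), giving n = 6.

6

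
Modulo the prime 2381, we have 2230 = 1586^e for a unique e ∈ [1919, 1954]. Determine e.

Compute 1586^1919 mod 2381 = 246, then multiply by 1586 repeatedly:
  1586^1919=246  1586^1920=2053  1586^1921=1231  1586^1922=2327  1586^1923=72
  1586^1924=2285  1586^1925=128  1586^1926=623  1586^1927=2344  1586^1928=843
  1586^1929=1257  1586^1930=705  1586^1931=1441  1586^1932=2047  1586^1933=1239
  1586^1934=729  1586^1935=1409  1586^1936=1296  1586^1937=653  1586^1938=2304
  1586^1939=1690  1586^1940=1715  1586^1941=888  1586^1942=1197  1586^1943=785
  1586^1944=2128  1586^1945=1131  1586^1946=873  1586^1947=1217  1586^1948=1552
  1586^1949=1899  1586^1950=2230
Found 2230 at exponent 1950.

1950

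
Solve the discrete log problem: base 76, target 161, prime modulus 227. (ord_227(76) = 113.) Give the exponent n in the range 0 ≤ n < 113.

104

Baby-step giant-step with m = ceil(sqrt(113)) = 11.
Baby table (76^j mod 227 for j=0..10):
  0:1  1:76  2:101  3:185  4:213  5:71  6:175  7:134
  8:196  9:141  10:47
Giant step factor: 76^(-11) ≡ 87 (mod 227).
Scan 161·87^i mod 227 for i = 0, 1, …:
  i=0: 161   i=1: 160   i=2: 73   i=3: 222
  i=4: 19   i=5: 64   i=6: 120   i=7: 225
  i=8: 53   i=9: 71
Match at i=9, j=5: n = 9·11 + 5 = 104.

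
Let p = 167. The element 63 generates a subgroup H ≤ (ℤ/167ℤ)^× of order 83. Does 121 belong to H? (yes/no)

121 ∈ ⟨63⟩ iff 121^83 ≡ 1 (mod 167), since |⟨63⟩| = 83.
121^83 mod 167 = 1.
Since 1 = 1, 121 lies in the subgroup.

yes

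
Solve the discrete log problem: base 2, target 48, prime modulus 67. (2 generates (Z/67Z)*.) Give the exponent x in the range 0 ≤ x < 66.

Baby-step giant-step with m = ceil(sqrt(66)) = 9.
Baby table (2^j mod 67 for j=0..8):
  0:1  1:2  2:4  3:8  4:16  5:32  6:64  7:61
  8:55
Giant step factor: 2^(-9) ≡ 53 (mod 67).
Scan 48·53^i mod 67 for i = 0, 1, …:
  i=0: 48   i=1: 65   i=2: 28   i=3: 10
  i=4: 61
Match at i=4, j=7: x = 4·9 + 7 = 43.

43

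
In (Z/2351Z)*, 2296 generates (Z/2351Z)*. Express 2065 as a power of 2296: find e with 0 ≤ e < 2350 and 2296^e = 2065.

906

Baby-step giant-step with m = ceil(sqrt(2350)) = 49.
Baby table (2296^j mod 2351 for j=0..48):
  0:1  1:2296  2:674  3:546  4:533  5:1248  6:1890  7:1845
  8:1969  9:2202  10:1142  11:667  12:931  13:517  14:2128  15:510
  16:162  17:494  18:1042  19:1465  20:1710  21:2341  22:550  23:313
  24:1593  25:1723  26:1626  27:2259  28:358  29:1469  30:1490  31:335
  32:383  33:94  34:1883  35:2230  36:1953  37:731  38:2113  39:1335
  40:1807  41:1708  42:100  43:1553  44:1572  45:527  46:1578  47:197
  48:920
Giant step factor: 2296^(-49) ≡ 769 (mod 2351).
Scan 2065·769^i mod 2351 for i = 0, 1, …:
  i=0: 2065   i=1: 1060   i=2: 1694   i=3: 232
  i=4: 2083   i=5: 796   i=6: 864   i=7: 1434
  i=8: 127   i=9: 1272     …   i=17: 586
  i=18: 1593
Match at i=18, j=24: e = 18·49 + 24 = 906.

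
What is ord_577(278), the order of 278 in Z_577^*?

The order of 278 must divide p − 1 = 576 = 2^6 · 3^2.
Divisors: 1, 2, 3, 4, 6, 8, 9, 12, 16, 18, 24, 32, 36, 48, 64, 72, 96, 144, 192, 288, 576.
Check each in increasing order: 278^1 ≡ 278;  278^2 ≡ 543;  278^3 ≡ 357;  278^4 ≡ 2;  278^6 ≡ 509;  278^8 ≡ 4;  278^9 ≡ 535;  278^12 ≡ 8;  278^16 ≡ 16;  278^18 ≡ 33;  278^24 ≡ 64;  278^32 ≡ 256;  278^36 ≡ 512;  278^48 ≡ 57;  278^64 ≡ 335;  278^72 ≡ 186;  278^96 ≡ 364;  278^144 ≡ 553;  278^192 ≡ 363;  278^288 ≡ 576;  278^576 ≡ 1.
Smallest exponent giving 1 is 576.

576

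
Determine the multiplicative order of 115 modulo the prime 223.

37

The order of 115 must divide p − 1 = 222 = 2 · 3 · 37.
Divisors: 1, 2, 3, 6, 37, 74, 111, 222.
Check each in increasing order: 115^1 ≡ 115;  115^2 ≡ 68;  115^3 ≡ 15;  115^6 ≡ 2;  115^37 ≡ 1.
Smallest exponent giving 1 is 37.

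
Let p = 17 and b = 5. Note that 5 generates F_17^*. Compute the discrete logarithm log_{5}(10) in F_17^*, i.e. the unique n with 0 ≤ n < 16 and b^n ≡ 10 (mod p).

Successive powers of 5 modulo 17:
  5^0=1  5^1=5  5^2=8  5^3=6  5^4=13  5^5=14
  5^6=2  5^7=10
So 5^7 ≡ 10 (mod 17), giving n = 7.

7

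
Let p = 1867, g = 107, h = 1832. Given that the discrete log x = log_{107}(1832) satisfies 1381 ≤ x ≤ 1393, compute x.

1390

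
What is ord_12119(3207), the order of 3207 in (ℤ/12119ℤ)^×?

The order of 3207 must divide p − 1 = 12118 = 2 · 73 · 83.
Divisors: 1, 2, 73, 83, 146, 166, 6059, 12118.
Check each in increasing order: 3207^1 ≡ 3207;  3207^2 ≡ 7937;  3207^73 ≡ 6954;  3207^83 ≡ 7177;  3207^146 ≡ 3306;  3207^166 ≡ 3579;  3207^6059 ≡ 12118;  3207^12118 ≡ 1.
Smallest exponent giving 1 is 12118.

12118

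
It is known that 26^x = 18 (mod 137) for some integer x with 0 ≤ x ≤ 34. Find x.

Compute 26^0 mod 137 = 1, then multiply by 26 repeatedly:
  26^0=1  26^1=26  26^2=128  26^3=40  26^4=81
  26^5=51  26^6=93  26^7=89  26^8=122  26^9=21
  26^10=135  26^11=85  26^12=18
Found 18 at exponent 12.

12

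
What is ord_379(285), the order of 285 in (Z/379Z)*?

14

The order of 285 must divide p − 1 = 378 = 2 · 3^3 · 7.
Divisors: 1, 2, 3, 6, 7, 9, 14, 18, 21, 27, 42, 54, 63, 126, 189, 378.
Check each in increasing order: 285^1 ≡ 285;  285^2 ≡ 119;  285^3 ≡ 184;  285^6 ≡ 125;  285^7 ≡ 378;  285^9 ≡ 260;  285^14 ≡ 1.
Smallest exponent giving 1 is 14.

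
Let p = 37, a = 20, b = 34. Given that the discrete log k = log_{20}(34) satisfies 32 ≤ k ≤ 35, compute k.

32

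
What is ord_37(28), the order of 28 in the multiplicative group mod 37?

18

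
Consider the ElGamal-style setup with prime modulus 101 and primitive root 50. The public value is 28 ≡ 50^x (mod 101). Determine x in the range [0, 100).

Baby-step giant-step with m = ceil(sqrt(100)) = 10.
Baby table (50^j mod 101 for j=0..9):
  0:1  1:50  2:76  3:63  4:19  5:41  6:30  7:86
  8:58  9:72
Giant step factor: 50^(-10) ≡ 14 (mod 101).
Scan 28·14^i mod 101 for i = 0, 1, …:
  i=0: 28   i=1: 89   i=2: 34   i=3: 72
Match at i=3, j=9: x = 3·10 + 9 = 39.

39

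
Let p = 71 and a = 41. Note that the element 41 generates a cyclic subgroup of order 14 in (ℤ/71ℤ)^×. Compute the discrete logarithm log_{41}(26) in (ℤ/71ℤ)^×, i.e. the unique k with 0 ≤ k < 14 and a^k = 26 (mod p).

Successive powers of 41 modulo 71:
  41^0=1  41^1=41  41^2=48  41^3=51  41^4=32  41^5=34
  41^6=45  41^7=70  41^8=30  41^9=23  41^10=20  41^11=39
  41^12=37  41^13=26
So 41^13 ≡ 26 (mod 71), giving k = 13.

13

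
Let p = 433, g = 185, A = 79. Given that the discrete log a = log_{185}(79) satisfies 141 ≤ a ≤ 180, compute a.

Compute 185^141 mod 433 = 89, then multiply by 185 repeatedly:
  185^141=89  185^142=11  185^143=303  185^144=198  185^145=258
  185^146=100  185^147=314  185^148=68  185^149=23  185^150=358
  185^151=414  185^152=382  185^153=91  185^154=381  185^155=339
  185^156=363  185^157=40  185^158=39  185^159=287  185^160=269
  185^161=403  185^162=79
Found 79 at exponent 162.

162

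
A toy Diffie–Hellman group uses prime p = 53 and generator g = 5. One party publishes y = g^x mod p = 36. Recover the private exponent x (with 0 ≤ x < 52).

24

Baby-step giant-step with m = ceil(sqrt(52)) = 8.
Baby table (5^j mod 53 for j=0..7):
  0:1  1:5  2:25  3:19  4:42  5:51  6:43  7:3
Giant step factor: 5^(-8) ≡ 46 (mod 53).
Scan 36·46^i mod 53 for i = 0, 1, …:
  i=0: 36   i=1: 13   i=2: 15   i=3: 1
Match at i=3, j=0: x = 3·8 + 0 = 24.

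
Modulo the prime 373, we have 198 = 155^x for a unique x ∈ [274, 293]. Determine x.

Compute 155^274 mod 373 = 147, then multiply by 155 repeatedly:
  155^274=147  155^275=32  155^276=111  155^277=47  155^278=198
Found 198 at exponent 278.

278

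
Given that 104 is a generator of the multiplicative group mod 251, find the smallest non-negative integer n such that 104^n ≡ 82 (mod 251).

197

Baby-step giant-step with m = ceil(sqrt(250)) = 16.
Baby table (104^j mod 251 for j=0..15):
  0:1  1:104  2:23  3:133  4:27  5:47  6:119  7:77
  8:227  9:14  10:201  11:71  12:105  13:127  14:156  15:160
Giant step factor: 104^(-16) ≡ 173 (mod 251).
Scan 82·173^i mod 251 for i = 0, 1, …:
  i=0: 82   i=1: 130   i=2: 151   i=3: 19
  i=4: 24   i=5: 136   i=6: 185   i=7: 128
  i=8: 56   i=9: 150   i=10: 97   i=11: 215
  i=12: 47
Match at i=12, j=5: n = 12·16 + 5 = 197.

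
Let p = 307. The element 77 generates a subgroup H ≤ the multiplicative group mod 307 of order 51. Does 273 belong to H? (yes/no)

yes

273 ∈ ⟨77⟩ iff 273^51 ≡ 1 (mod 307), since |⟨77⟩| = 51.
273^51 mod 307 = 1.
Since 1 = 1, 273 lies in the subgroup.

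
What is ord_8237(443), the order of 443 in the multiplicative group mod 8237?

4118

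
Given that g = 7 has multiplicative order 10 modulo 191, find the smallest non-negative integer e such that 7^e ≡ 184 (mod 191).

6

Successive powers of 7 modulo 191:
  7^0=1  7^1=7  7^2=49  7^3=152  7^4=109  7^5=190
  7^6=184
So 7^6 ≡ 184 (mod 191), giving e = 6.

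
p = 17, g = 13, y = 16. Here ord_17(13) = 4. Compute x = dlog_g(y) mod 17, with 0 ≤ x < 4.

2

Successive powers of 13 modulo 17:
  13^0=1  13^1=13  13^2=16
So 13^2 ≡ 16 (mod 17), giving x = 2.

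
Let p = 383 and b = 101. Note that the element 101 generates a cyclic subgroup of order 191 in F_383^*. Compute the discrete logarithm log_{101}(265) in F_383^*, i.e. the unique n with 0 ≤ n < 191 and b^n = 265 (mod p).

56

Baby-step giant-step with m = ceil(sqrt(191)) = 14.
Baby table (101^j mod 383 for j=0..13):
  0:1  1:101  2:243  3:31  4:67  5:256  6:195  7:162
  8:276  9:300  10:43  11:130  12:108  13:184
Giant step factor: 101^(-14) ≡ 293 (mod 383).
Scan 265·293^i mod 383 for i = 0, 1, …:
  i=0: 265   i=1: 279   i=2: 168   i=3: 200
  i=4: 1
Match at i=4, j=0: n = 4·14 + 0 = 56.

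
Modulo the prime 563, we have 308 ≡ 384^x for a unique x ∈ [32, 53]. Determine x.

Compute 384^32 mod 563 = 68, then multiply by 384 repeatedly:
  384^32=68  384^33=214  384^34=541  384^35=560  384^36=537
  384^37=150  384^38=174  384^39=382  384^40=308
Found 308 at exponent 40.

40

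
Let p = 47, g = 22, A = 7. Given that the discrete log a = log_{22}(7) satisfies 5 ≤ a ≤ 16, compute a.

16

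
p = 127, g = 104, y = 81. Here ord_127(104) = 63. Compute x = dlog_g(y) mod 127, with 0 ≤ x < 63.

37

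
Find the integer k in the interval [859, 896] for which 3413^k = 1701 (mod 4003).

875

Compute 3413^859 mod 4003 = 1067, then multiply by 3413 repeatedly:
  3413^859=1067  3413^860=2944  3413^861=342  3413^862=2373  3413^863=980
  3413^864=2235  3413^865=2340  3413^866=435  3413^867=3545  3413^868=2019
  3413^869=1684  3413^870=3187  3413^871=1080  3413^872=3280  3413^873=2252
  3413^874=316  3413^875=1701
Found 1701 at exponent 875.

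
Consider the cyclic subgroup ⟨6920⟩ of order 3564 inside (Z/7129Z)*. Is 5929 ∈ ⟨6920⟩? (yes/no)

5929 ∈ ⟨6920⟩ iff 5929^3564 ≡ 1 (mod 7129), since |⟨6920⟩| = 3564.
5929^3564 mod 7129 = 1.
Since 1 = 1, 5929 lies in the subgroup.

yes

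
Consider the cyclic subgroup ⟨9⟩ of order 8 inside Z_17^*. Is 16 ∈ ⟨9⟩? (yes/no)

yes

⟨9⟩ has order 8; its elements mod 17 are {1, 2, 4, 8, 9, 13, 15, 16}.
16 is in this set.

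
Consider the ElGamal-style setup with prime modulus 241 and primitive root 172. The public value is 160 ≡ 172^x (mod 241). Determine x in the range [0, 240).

112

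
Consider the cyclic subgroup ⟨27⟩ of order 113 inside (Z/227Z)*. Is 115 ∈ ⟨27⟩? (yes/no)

no

115 ∈ ⟨27⟩ iff 115^113 ≡ 1 (mod 227), since |⟨27⟩| = 113.
115^113 mod 227 = 226.
Since 226 ≠ 1, 115 does not lie in the subgroup.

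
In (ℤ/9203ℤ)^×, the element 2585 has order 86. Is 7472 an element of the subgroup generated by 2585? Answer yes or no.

yes

7472 ∈ ⟨2585⟩ iff 7472^86 ≡ 1 (mod 9203), since |⟨2585⟩| = 86.
7472^86 mod 9203 = 1.
Since 1 = 1, 7472 lies in the subgroup.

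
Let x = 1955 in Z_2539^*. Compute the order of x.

1269

The order of 1955 must divide p − 1 = 2538 = 2 · 3^3 · 47.
Divisors: 1, 2, 3, 6, 9, 18, 27, 47, 54, 94, 141, 282, 423, 846, 1269, 2538.
Check each in increasing order: 1955^1 ≡ 1955;  1955^2 ≡ 830;  1955^3 ≡ 229;  1955^6 ≡ 1661;  1955^9 ≡ 2058;  1955^18 ≡ 312;  1955^27 ≡ 2268;  1955^47 ≡ 2339;  1955^54 ≡ 2349;  1955^94 ≡ 1915;  1955^141 ≡ 389;  1955^282 ≡ 1520;  1955^423 ≡ 2232;  1955^846 ≡ 306;  1955^1269 ≡ 1.
Smallest exponent giving 1 is 1269.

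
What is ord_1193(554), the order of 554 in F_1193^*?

596

The order of 554 must divide p − 1 = 1192 = 2^3 · 149.
Divisors: 1, 2, 4, 8, 149, 298, 596, 1192.
Check each in increasing order: 554^1 ≡ 554;  554^2 ≡ 315;  554^4 ≡ 206;  554^8 ≡ 681;  554^149 ≡ 186;  554^298 ≡ 1192;  554^596 ≡ 1.
Smallest exponent giving 1 is 596.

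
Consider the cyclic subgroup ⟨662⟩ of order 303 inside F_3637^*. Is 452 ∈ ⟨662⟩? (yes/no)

no

452 ∈ ⟨662⟩ iff 452^303 ≡ 1 (mod 3637), since |⟨662⟩| = 303.
452^303 mod 3637 = 913.
Since 913 ≠ 1, 452 does not lie in the subgroup.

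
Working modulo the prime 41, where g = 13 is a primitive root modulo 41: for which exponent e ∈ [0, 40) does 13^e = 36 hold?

22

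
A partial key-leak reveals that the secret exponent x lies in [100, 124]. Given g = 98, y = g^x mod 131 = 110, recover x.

Compute 98^100 mod 131 = 45, then multiply by 98 repeatedly:
  98^100=45  98^101=87  98^102=11  98^103=30  98^104=58
  98^105=51  98^106=20  98^107=126  98^108=34  98^109=57
  98^110=84  98^111=110
Found 110 at exponent 111.

111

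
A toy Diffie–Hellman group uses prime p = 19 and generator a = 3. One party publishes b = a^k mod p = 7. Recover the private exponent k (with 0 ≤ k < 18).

Successive powers of 3 modulo 19:
  3^0=1  3^1=3  3^2=9  3^3=8  3^4=5  3^5=15
  3^6=7
So 3^6 ≡ 7 (mod 19), giving k = 6.

6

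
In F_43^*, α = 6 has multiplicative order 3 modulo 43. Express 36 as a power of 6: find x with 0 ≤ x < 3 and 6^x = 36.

2

Successive powers of 6 modulo 43:
  6^0=1  6^1=6  6^2=36
So 6^2 ≡ 36 (mod 43), giving x = 2.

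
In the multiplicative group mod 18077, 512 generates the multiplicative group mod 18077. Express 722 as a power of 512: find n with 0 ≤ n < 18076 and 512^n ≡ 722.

Baby-step giant-step with m = ceil(sqrt(18076)) = 135.
Baby table (512^j mod 18077 for j=0..134):
  0:1  1:512  2:9066  3:14080  4:14314  5:7583  6:14018  7:647
  8:5878  9:8754  10:17029  11:5734  12:7334  13:13069  14:2838  15:6896
  16:5737  17:8870  18:4113  19:8924  20:13684  21:10409  22:14770  23:6054
  24:8481  25:3792  26:7265  27:13895  28:9979  29:11534  30:12306  31:9876
  32:13029  33:435  34:5796  35:2924  36:14774  37:8102  38:8591  39:5881
  40:10290  41:8073  42:11820  43:14122  44:17741  45:8738  46:8837  47:5294
  48:17055  49:969  50:8049  51:17609  52:13462  53:5207  54:8665  55:7615
  56:12325  57:1527  58:4513  59:14877  60:6607  61:2385  62:9961  63:2318
  64:11811  65:9514  66:8455  67:8557  68:6550  69:9355  70:17432  71:13223
  72:9378  73:11131  74:4817  75:7832  76:14967  77:16533  78:4860  79:11771
  80:7111  81:7355  82:5744  83:12454  84:13344  85:17099  86:5420  87:9259
  88:4434  89:10583  90:13473  91:10839  92:18006  93:17879  94:7086  95:12632
  96:14095  97:3917  98:17034  99:8294  100:16510  101:11161  102:2100  103:8657
  104:3519  105:12105  106:15426  107:16540  108:8444  109:2925  110:15286  111:17168
  112:4594  113:2118  114:17873  115:4014  116:12467  117:1923  118:8418  119:7690
  120:14571  121:12628  122:12047  123:3807  124:14945  125:5269  126:4255  127:9320
  128:17589  129:3222  130:4657  131:16297  132:10567  133:5281  134:10399
Giant step factor: 512^(-135) ≡ 8499 (mod 18077).
Scan 722·8499^i mod 18077 for i = 0, 1, …:
  i=0: 722   i=1: 8175   i=2: 9414   i=3: 784
  i=4: 10880   i=5: 5265   i=6: 6660   i=7: 4253
  i=8: 10324   i=9: 15995   i=10: 2465   i=11: 16869
  i=12: 944   i=13: 14945
Match at i=13, j=124: n = 13·135 + 124 = 1879.

1879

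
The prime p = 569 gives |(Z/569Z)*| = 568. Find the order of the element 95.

568

The order of 95 must divide p − 1 = 568 = 2^3 · 71.
Divisors: 1, 2, 4, 8, 71, 142, 284, 568.
Check each in increasing order: 95^1 ≡ 95;  95^2 ≡ 490;  95^4 ≡ 551;  95^8 ≡ 324;  95^71 ≡ 277;  95^142 ≡ 483;  95^284 ≡ 568;  95^568 ≡ 1.
Smallest exponent giving 1 is 568.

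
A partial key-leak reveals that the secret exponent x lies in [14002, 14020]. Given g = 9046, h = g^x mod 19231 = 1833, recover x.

14010

Compute 9046^14002 mod 19231 = 4066, then multiply by 9046 repeatedly:
  9046^14002=4066  9046^14003=11364  9046^14004=9049  9046^14005=10118  9046^14006=7099
  9046^14007=5245  9046^14008=3393  9046^14009=402  9046^14010=1833
Found 1833 at exponent 14010.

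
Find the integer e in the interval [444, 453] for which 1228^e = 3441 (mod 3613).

Compute 1228^444 mod 3613 = 3441, then multiply by 1228 repeatedly:
  1228^444=3441
Found 3441 at exponent 444.

444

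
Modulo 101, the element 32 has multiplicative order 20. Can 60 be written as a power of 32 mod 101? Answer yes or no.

⟨32⟩ has order 20; its elements mod 101 are {1, 6, 10, 14, 17, 32, 36, 39, 41, 44, 57, 60, 62, 65, 69, 84, 87, 91, 95, 100}.
60 is in this set.

yes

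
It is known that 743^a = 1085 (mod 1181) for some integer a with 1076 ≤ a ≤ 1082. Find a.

Compute 743^1076 mod 1181 = 760, then multiply by 743 repeatedly:
  743^1076=760  743^1077=162  743^1078=1085
Found 1085 at exponent 1078.

1078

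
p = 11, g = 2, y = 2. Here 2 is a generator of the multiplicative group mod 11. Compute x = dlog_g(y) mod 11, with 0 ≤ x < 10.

Successive powers of 2 modulo 11:
  2^0=1  2^1=2
So 2^1 ≡ 2 (mod 11), giving x = 1.

1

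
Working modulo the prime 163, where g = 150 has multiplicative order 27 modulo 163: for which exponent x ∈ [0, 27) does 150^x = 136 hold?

Successive powers of 150 modulo 163:
  150^0=1  150^1=150  150^2=6  150^3=85  150^4=36  150^5=21
  150^6=53  150^7=126  150^8=155  150^9=104  150^10=115  150^11=135
  150^12=38  150^13=158  150^14=65  150^15=133  150^16=64  150^17=146
  150^18=58  150^19=61  150^20=22  150^21=40  150^22=132  150^23=77
  150^24=140  150^25=136
So 150^25 ≡ 136 (mod 163), giving x = 25.

25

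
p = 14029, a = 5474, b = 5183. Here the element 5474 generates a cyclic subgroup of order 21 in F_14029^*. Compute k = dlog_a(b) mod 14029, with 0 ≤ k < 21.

Successive powers of 5474 modulo 14029:
  5474^0=1  5474^1=5474  5474^2=12761  5474^3=3323  5474^4=8518  5474^5=9165
  5474^6=1506  5474^7=8821  5474^8=12365  5474^9=10114  5474^10=5602  5474^11=11983
  5474^12=9367  5474^13=12992  5474^14=5207  5474^15=10219  5474^16=5183
So 5474^16 ≡ 5183 (mod 14029), giving k = 16.

16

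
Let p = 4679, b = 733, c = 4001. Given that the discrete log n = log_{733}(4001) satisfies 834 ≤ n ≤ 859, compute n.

Compute 733^834 mod 4679 = 4001, then multiply by 733 repeatedly:
  733^834=4001
Found 4001 at exponent 834.

834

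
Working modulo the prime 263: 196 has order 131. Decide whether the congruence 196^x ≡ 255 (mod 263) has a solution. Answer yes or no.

255 ∈ ⟨196⟩ iff 255^131 ≡ 1 (mod 263), since |⟨196⟩| = 131.
255^131 mod 263 = 262.
Since 262 ≠ 1, 255 does not lie in the subgroup.

no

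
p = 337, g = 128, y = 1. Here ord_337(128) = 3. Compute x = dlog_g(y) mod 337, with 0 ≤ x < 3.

Successive powers of 128 modulo 337:
  128^0=1
So 128^0 ≡ 1 (mod 337), giving x = 0.

0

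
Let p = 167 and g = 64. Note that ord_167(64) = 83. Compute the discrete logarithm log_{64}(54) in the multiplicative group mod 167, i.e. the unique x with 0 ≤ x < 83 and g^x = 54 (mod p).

Baby-step giant-step with m = ceil(sqrt(83)) = 10.
Baby table (64^j mod 167 for j=0..9):
  0:1  1:64  2:88  3:121  4:62  5:127  6:112  7:154
  8:3  9:25
Giant step factor: 64^(-10) ≡ 31 (mod 167).
Scan 54·31^i mod 167 for i = 0, 1, …:
  i=0: 54   i=1: 4   i=2: 124   i=3: 3
Match at i=3, j=8: x = 3·10 + 8 = 38.

38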